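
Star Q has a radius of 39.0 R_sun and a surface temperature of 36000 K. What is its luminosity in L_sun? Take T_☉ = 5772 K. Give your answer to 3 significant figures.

L/L_☉ = (R/R_☉)² (T/T_☉)⁴ = (39.0)² × (36000/5772)⁴
       = 1521 × (6.237)⁴ = 1521 × 1513 = 2.302×10^6.

2.30×10^6 L_sun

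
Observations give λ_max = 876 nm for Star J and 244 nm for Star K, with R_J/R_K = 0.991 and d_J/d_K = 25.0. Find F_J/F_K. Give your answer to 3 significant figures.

9.46×10^-6

Wien's law: T_J/T_K = λ_K/λ_J = 244/876 = 0.2785.
L_J/L_K = (R_J/R_K)²(T_J/T_K)⁴ = (0.991)²(0.2785)⁴ = 0.005911.
F_J/F_K = (L_J/L_K)/(d_J/d_K)² = 0.005911/(25.0)² = 9.458×10^-6.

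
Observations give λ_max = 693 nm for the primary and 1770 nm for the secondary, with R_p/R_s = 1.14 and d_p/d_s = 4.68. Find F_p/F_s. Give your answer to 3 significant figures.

Wien's law: T_p/T_s = λ_s/λ_p = 1770/693 = 2.554.
L_p/L_s = (R_p/R_s)²(T_p/T_s)⁴ = (1.14)²(2.554)⁴ = 55.31.
F_p/F_s = (L_p/L_s)/(d_p/d_s)² = 55.31/(4.68)² = 2.525.

2.53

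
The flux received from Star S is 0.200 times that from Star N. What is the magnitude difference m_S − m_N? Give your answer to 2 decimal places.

m_S − m_N = −2.5 log₁₀(F_S/F_N) = −2.5 log₁₀(0.200) = −2.5 × (-0.699) = 1.747.

1.75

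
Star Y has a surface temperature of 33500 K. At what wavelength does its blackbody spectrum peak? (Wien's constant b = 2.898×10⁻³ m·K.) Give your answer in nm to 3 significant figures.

λ_max = b/T = 2.898×10⁻³ / 33500 = 8.65×10^-8 m = 86.51 nm.

86.5 nm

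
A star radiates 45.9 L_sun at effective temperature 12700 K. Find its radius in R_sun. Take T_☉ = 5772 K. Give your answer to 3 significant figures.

R/R_☉ = √(L/L_☉) / (T/T_☉)² = √(45.9) / (2.200)²
       = 6.775 / 4.841 = 1.399.

1.40 R_sun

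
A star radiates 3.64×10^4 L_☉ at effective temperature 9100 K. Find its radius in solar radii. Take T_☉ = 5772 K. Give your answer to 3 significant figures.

76.8 solar radii

R/R_☉ = √(L/L_☉) / (T/T_☉)² = √(3.64×10^4) / (1.577)²
       = 190.8 / 2.486 = 76.76.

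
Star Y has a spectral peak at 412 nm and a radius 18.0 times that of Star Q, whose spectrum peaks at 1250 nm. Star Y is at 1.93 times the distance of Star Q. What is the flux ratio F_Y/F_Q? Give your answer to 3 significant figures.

Wien's law: T_Y/T_Q = λ_Q/λ_Y = 1250/412 = 3.034.
L_Y/L_Q = (R_Y/R_Q)²(T_Y/T_Q)⁴ = (18.0)²(3.034)⁴ = 2.745×10^4.
F_Y/F_Q = (L_Y/L_Q)/(d_Y/d_Q)² = 2.745×10^4/(1.93)² = 7370.

7.37×10^3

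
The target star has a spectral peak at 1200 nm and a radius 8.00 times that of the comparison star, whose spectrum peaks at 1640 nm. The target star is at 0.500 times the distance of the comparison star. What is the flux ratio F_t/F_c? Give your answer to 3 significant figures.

Wien's law: T_t/T_c = λ_c/λ_t = 1640/1200 = 1.367.
L_t/L_c = (R_t/R_c)²(T_t/T_c)⁴ = (8.00)²(1.367)⁴ = 223.3.
F_t/F_c = (L_t/L_c)/(d_t/d_c)² = 223.3/(0.500)² = 893.1.

893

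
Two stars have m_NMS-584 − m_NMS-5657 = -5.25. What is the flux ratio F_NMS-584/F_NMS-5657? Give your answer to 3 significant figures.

126

F_NMS-584/F_NMS-5657 = 10^(−(m_NMS-584 − m_NMS-5657)/2.5) = 10^(5.25/2.5) = 10^2.100 = 125.9.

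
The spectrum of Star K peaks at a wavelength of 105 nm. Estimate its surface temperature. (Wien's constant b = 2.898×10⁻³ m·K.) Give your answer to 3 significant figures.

T = b/λ_max = 2.898×10⁻³ / (105×10⁻⁹) = 2.760×10^4 K.

2.76×10^4 K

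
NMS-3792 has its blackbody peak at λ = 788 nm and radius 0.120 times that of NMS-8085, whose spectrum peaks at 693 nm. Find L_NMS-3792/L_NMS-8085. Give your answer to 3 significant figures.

Wien's law gives T ∝ 1/λ_max, so T_NMS-3792/T_NMS-8085 = λ_NMS-8085/λ_NMS-3792 = 693/788 = 0.8794.
Then L ∝ R²T⁴ gives L_NMS-3792/L_NMS-8085 = (0.120)² × (0.8794)⁴ = 0.01440 × 0.5982 = 0.008614.

0.00861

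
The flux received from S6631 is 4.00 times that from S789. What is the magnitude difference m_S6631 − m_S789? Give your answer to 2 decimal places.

m_S6631 − m_S789 = −2.5 log₁₀(F_S6631/F_S789) = −2.5 log₁₀(4.00) = −2.5 × (0.602) = -1.505.

-1.51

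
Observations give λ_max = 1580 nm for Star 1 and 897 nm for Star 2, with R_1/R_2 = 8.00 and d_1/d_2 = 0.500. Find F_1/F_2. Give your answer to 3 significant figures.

26.6

Wien's law: T_1/T_2 = λ_2/λ_1 = 897/1580 = 0.5677.
L_1/L_2 = (R_1/R_2)²(T_1/T_2)⁴ = (8.00)²(0.5677)⁴ = 6.648.
F_1/F_2 = (L_1/L_2)/(d_1/d_2)² = 6.648/(0.500)² = 26.59.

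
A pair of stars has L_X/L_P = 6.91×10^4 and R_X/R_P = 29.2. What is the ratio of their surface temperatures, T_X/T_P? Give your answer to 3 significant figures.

L ∝ R²T⁴ gives T ∝ (L/R²)^(1/4), so
T_X/T_P = (6.91×10^4 / 29.2²)^(1/4) = (81.04)^(1/4) = 3.000.

3.00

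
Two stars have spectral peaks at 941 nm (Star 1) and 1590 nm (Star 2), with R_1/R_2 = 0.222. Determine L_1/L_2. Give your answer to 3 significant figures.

0.402

Wien's law gives T ∝ 1/λ_max, so T_1/T_2 = λ_2/λ_1 = 1590/941 = 1.690.
Then L ∝ R²T⁴ gives L_1/L_2 = (0.222)² × (1.690)⁴ = 0.04928 × 8.151 = 0.4017.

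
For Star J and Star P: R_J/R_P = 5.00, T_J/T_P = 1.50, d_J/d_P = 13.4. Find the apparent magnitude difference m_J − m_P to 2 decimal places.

0.38

L_J/L_P = (5.00)²(1.50)⁴ = 126.6.
F_J/F_P = (L_J/L_P)/(d_J/d_P)² = 126.6/179.6 = 0.7048.
m_J − m_P = −2.5 log₁₀(0.7048) = 0.38.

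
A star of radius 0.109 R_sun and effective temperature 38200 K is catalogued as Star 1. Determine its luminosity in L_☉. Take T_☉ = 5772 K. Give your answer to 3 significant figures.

22.8 L_☉

L/L_☉ = (R/R_☉)² (T/T_☉)⁴ = (0.109)² × (38200/5772)⁴
       = 0.01188 × (6.618)⁴ = 0.01188 × 1918 = 22.79.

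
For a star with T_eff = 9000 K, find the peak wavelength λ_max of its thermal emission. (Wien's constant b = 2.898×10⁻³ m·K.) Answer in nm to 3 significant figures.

λ_max = b/T = 2.898×10⁻³ / 9000 = 3.22×10^-7 m = 322.0 nm.

322 nm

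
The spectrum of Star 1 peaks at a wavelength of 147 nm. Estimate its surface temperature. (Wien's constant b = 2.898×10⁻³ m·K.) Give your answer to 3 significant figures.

T = b/λ_max = 2.898×10⁻³ / (147×10⁻⁹) = 1.971×10^4 K.

1.97×10^4 K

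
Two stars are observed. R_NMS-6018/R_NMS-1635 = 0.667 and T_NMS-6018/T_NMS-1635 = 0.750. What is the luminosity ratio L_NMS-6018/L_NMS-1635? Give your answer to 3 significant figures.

0.141

From the Stefan–Boltzmann law, L ∝ R²T⁴, so
L_NMS-6018/L_NMS-1635 = (R_NMS-6018/R_NMS-1635)² (T_NMS-6018/T_NMS-1635)⁴ = (0.667)² × (0.750)⁴ = 0.4449 × 0.3164 = 0.1408.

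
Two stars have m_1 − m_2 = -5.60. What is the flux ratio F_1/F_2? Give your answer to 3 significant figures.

174

F_1/F_2 = 10^(−(m_1 − m_2)/2.5) = 10^(5.60/2.5) = 10^2.240 = 173.8.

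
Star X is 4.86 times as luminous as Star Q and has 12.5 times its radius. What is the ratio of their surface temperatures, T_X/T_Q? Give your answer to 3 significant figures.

L ∝ R²T⁴ gives T ∝ (L/R²)^(1/4), so
T_X/T_Q = (4.86 / 12.5²)^(1/4) = (0.03110)^(1/4) = 0.4200.

0.420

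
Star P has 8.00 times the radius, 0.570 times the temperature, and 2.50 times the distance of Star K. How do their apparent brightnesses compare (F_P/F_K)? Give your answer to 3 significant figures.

L_P/L_K = (R_P/R_K)²(T_P/T_K)⁴ = (8.00)² × (0.570)⁴ = 6.756.
F_P/F_K = (L_P/L_K)/(d_P/d_K)² = 6.756 / (2.50)² = 1.081.

1.08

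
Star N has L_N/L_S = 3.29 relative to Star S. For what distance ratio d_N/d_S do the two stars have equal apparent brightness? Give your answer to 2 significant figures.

1.8

Equal flux requires L_N/d_N² = L_S/d_S², so d_N/d_S = √(L_N/L_S)
= √(3.29) = 1.814.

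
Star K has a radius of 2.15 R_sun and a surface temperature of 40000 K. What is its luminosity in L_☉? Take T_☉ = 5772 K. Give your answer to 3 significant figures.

1.07×10^4 L_☉

L/L_☉ = (R/R_☉)² (T/T_☉)⁴ = (2.15)² × (40000/5772)⁴
       = 4.622 × (6.930)⁴ = 4.622 × 2306 = 1.066×10^4.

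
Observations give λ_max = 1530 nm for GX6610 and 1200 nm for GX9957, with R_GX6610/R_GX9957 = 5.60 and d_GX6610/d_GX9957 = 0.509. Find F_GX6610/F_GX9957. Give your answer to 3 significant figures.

Wien's law: T_GX6610/T_GX9957 = λ_GX9957/λ_GX6610 = 1200/1530 = 0.7843.
L_GX6610/L_GX9957 = (R_GX6610/R_GX9957)²(T_GX6610/T_GX9957)⁴ = (5.60)²(0.7843)⁴ = 11.87.
F_GX6610/F_GX9957 = (L_GX6610/L_GX9957)/(d_GX6610/d_GX9957)² = 11.87/(0.509)² = 45.80.

45.8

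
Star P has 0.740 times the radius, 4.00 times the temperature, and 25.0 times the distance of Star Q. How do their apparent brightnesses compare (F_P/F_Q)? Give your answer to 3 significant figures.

L_P/L_Q = (R_P/R_Q)²(T_P/T_Q)⁴ = (0.740)² × (4.00)⁴ = 140.2.
F_P/F_Q = (L_P/L_Q)/(d_P/d_Q)² = 140.2 / (25.0)² = 0.2243.

0.224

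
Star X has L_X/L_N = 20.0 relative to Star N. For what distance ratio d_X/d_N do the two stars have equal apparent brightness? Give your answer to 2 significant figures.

Equal flux requires L_X/d_X² = L_N/d_N², so d_X/d_N = √(L_X/L_N)
= √(20.0) = 4.472.

4.5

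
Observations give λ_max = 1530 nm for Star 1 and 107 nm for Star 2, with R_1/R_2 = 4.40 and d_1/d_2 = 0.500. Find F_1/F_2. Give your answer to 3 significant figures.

Wien's law: T_1/T_2 = λ_2/λ_1 = 107/1530 = 0.06993.
L_1/L_2 = (R_1/R_2)²(T_1/T_2)⁴ = (4.40)²(0.06993)⁴ = 4.631×10^-4.
F_1/F_2 = (L_1/L_2)/(d_1/d_2)² = 4.631×10^-4/(0.500)² = 0.001852.

0.00185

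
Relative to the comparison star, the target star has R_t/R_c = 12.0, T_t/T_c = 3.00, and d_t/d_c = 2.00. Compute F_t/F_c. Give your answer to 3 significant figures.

2.92×10^3

L_t/L_c = (R_t/R_c)²(T_t/T_c)⁴ = (12.0)² × (3.00)⁴ = 1.166×10^4.
F_t/F_c = (L_t/L_c)/(d_t/d_c)² = 1.166×10^4 / (2.00)² = 2916.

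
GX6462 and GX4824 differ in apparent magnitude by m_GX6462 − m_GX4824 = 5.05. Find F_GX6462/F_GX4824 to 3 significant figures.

F_GX6462/F_GX4824 = 10^(−(m_GX6462 − m_GX4824)/2.5) = 10^(-5.05/2.5) = 10^-2.020 = 0.009550.

0.00955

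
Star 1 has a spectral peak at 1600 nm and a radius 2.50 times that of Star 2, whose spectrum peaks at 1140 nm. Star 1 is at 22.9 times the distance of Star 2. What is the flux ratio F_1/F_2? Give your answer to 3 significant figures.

Wien's law: T_1/T_2 = λ_2/λ_1 = 1140/1600 = 0.7125.
L_1/L_2 = (R_1/R_2)²(T_1/T_2)⁴ = (2.50)²(0.7125)⁴ = 1.611.
F_1/F_2 = (L_1/L_2)/(d_1/d_2)² = 1.611/(22.9)² = 0.003071.

0.00307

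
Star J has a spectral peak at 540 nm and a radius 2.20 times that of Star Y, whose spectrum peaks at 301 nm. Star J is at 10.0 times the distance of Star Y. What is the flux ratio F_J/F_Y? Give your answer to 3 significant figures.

Wien's law: T_J/T_Y = λ_Y/λ_J = 301/540 = 0.5574.
L_J/L_Y = (R_J/R_Y)²(T_J/T_Y)⁴ = (2.20)²(0.5574)⁴ = 0.4672.
F_J/F_Y = (L_J/L_Y)/(d_J/d_Y)² = 0.4672/(10.0)² = 0.004672.

0.00467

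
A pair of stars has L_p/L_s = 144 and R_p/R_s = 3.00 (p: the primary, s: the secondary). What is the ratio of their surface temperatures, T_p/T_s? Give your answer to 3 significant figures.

2.00

L ∝ R²T⁴ gives T ∝ (L/R²)^(1/4), so
T_p/T_s = (144 / 3.00²)^(1/4) = (16.00)^(1/4) = 2.000.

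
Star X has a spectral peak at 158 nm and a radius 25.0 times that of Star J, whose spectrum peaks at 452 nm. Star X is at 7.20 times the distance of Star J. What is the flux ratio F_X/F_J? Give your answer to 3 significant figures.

Wien's law: T_X/T_J = λ_J/λ_X = 452/158 = 2.861.
L_X/L_J = (R_X/R_J)²(T_X/T_J)⁴ = (25.0)²(2.861)⁴ = 4.186×10^4.
F_X/F_J = (L_X/L_J)/(d_X/d_J)² = 4.186×10^4/(7.20)² = 807.5.

807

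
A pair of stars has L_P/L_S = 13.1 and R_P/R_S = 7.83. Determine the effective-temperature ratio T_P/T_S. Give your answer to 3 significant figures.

L ∝ R²T⁴ gives T ∝ (L/R²)^(1/4), so
T_P/T_S = (13.1 / 7.83²)^(1/4) = (0.2137)^(1/4) = 0.6799.

0.680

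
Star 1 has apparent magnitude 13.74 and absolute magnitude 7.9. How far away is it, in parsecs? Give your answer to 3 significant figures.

m − M = 5 log₁₀(d/10 pc)
13.74 − (7.9) = 5.84 = 5 log₁₀(d/10)
d = 10 × 10^(5.84/5) = 10 × 10^1.168 = 147.2 pc.

147 pc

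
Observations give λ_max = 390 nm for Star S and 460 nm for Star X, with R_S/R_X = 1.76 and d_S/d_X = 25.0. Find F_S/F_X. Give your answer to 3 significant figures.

Wien's law: T_S/T_X = λ_X/λ_S = 460/390 = 1.179.
L_S/L_X = (R_S/R_X)²(T_S/T_X)⁴ = (1.76)²(1.179)⁴ = 5.995.
F_S/F_X = (L_S/L_X)/(d_S/d_X)² = 5.995/(25.0)² = 0.009592.

0.00959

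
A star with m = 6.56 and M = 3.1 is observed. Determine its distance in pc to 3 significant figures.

m − M = 5 log₁₀(d/10 pc)
6.56 − (3.1) = 3.46 = 5 log₁₀(d/10)
d = 10 × 10^(3.46/5) = 10 × 10^0.692 = 49.20 pc.

49.2 pc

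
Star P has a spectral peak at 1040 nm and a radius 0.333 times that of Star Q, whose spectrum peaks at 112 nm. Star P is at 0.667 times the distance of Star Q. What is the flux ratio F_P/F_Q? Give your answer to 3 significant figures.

3.35×10^-5

Wien's law: T_P/T_Q = λ_Q/λ_P = 112/1040 = 0.1077.
L_P/L_Q = (R_P/R_Q)²(T_P/T_Q)⁴ = (0.333)²(0.1077)⁴ = 1.492×10^-5.
F_P/F_Q = (L_P/L_Q)/(d_P/d_Q)² = 1.492×10^-5/(0.667)² = 3.353×10^-5.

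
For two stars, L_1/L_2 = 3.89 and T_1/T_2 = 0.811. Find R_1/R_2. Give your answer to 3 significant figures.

L ∝ R²T⁴ gives R ∝ √L / T², so
R_1/R_2 = √(3.89) / (0.811)² = 1.972 / 0.6577 = 2.999.

3.00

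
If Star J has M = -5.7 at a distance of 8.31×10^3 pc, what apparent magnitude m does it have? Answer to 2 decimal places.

m = M + 5 log₁₀(d/10 pc) = -5.7 + 5 log₁₀(8.31×10^3/10)
  = -5.7 + 5 × 2.920 = -5.7 + 14.60 = 8.90.

8.90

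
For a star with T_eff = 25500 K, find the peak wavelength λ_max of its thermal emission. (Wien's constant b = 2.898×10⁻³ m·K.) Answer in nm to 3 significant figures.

λ_max = b/T = 2.898×10⁻³ / 25500 = 1.14×10^-7 m = 113.6 nm.

114 nm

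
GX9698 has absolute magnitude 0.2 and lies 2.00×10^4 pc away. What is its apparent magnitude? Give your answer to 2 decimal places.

16.71

m = M + 5 log₁₀(d/10 pc) = 0.2 + 5 log₁₀(2.00×10^4/10)
  = 0.2 + 5 × 3.301 = 0.2 + 16.51 = 16.71.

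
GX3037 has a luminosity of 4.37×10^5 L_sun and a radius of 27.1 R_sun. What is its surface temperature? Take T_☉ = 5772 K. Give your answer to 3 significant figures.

T/T_☉ = (L/L_☉)^(1/4) / (R/R_☉)^(1/2)
T = 5772 × (4.37×10^5)^(1/4) / √(27.1) = 5772 × 25.71 / 5.206 = 2.851×10^4 K.

2.85×10^4 K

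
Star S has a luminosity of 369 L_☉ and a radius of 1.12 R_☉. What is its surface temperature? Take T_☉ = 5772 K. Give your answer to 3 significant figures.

T/T_☉ = (L/L_☉)^(1/4) / (R/R_☉)^(1/2)
T = 5772 × (369)^(1/4) / √(1.12) = 5772 × 4.383 / 1.058 = 2.390×10^4 K.

2.39×10^4 K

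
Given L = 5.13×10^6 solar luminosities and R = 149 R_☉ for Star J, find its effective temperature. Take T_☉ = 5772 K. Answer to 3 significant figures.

T/T_☉ = (L/L_☉)^(1/4) / (R/R_☉)^(1/2)
T = 5772 × (5.13×10^6)^(1/4) / √(149) = 5772 × 47.59 / 12.21 = 2.250×10^4 K.

2.25×10^4 K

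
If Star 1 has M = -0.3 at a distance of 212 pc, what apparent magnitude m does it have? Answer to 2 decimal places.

6.33

m = M + 5 log₁₀(d/10 pc) = -0.3 + 5 log₁₀(212/10)
  = -0.3 + 5 × 1.326 = -0.3 + 6.63 = 6.33.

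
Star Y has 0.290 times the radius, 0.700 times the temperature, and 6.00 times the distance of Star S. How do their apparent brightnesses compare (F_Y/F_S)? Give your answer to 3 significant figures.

5.61×10^-4

L_Y/L_S = (R_Y/R_S)²(T_Y/T_S)⁴ = (0.290)² × (0.700)⁴ = 0.02019.
F_Y/F_S = (L_Y/L_S)/(d_Y/d_S)² = 0.02019 / (6.00)² = 5.609×10^-4.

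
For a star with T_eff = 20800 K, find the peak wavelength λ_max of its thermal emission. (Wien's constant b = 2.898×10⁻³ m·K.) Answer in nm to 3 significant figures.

139 nm

λ_max = b/T = 2.898×10⁻³ / 20800 = 1.39×10^-7 m = 139.3 nm.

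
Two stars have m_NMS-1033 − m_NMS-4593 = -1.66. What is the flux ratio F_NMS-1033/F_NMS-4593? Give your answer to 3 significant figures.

4.61

F_NMS-1033/F_NMS-4593 = 10^(−(m_NMS-1033 − m_NMS-4593)/2.5) = 10^(1.66/2.5) = 10^0.664 = 4.613.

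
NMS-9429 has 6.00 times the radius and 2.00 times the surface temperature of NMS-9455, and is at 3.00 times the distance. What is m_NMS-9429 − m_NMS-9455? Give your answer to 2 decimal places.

L_NMS-9429/L_NMS-9455 = (6.00)²(2.00)⁴ = 576.0.
F_NMS-9429/F_NMS-9455 = (L_NMS-9429/L_NMS-9455)/(d_NMS-9429/d_NMS-9455)² = 576.0/9.000 = 64.00.
m_NMS-9429 − m_NMS-9455 = −2.5 log₁₀(64.00) = -4.52.

-4.52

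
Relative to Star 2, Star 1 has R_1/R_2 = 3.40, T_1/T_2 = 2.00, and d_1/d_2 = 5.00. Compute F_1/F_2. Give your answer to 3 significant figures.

7.40

L_1/L_2 = (R_1/R_2)²(T_1/T_2)⁴ = (3.40)² × (2.00)⁴ = 185.0.
F_1/F_2 = (L_1/L_2)/(d_1/d_2)² = 185.0 / (5.00)² = 7.398.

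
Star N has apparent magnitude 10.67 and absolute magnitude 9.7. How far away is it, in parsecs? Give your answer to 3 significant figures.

15.6 pc

m − M = 5 log₁₀(d/10 pc)
10.67 − (9.7) = 0.97 = 5 log₁₀(d/10)
d = 10 × 10^(0.97/5) = 10 × 10^0.194 = 15.63 pc.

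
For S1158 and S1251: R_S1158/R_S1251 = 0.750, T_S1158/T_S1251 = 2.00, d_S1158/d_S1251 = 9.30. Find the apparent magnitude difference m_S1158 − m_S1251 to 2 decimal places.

2.46

L_S1158/L_S1251 = (0.750)²(2.00)⁴ = 9.000.
F_S1158/F_S1251 = (L_S1158/L_S1251)/(d_S1158/d_S1251)² = 9.000/86.49 = 0.1041.
m_S1158 − m_S1251 = −2.5 log₁₀(0.1041) = 2.46.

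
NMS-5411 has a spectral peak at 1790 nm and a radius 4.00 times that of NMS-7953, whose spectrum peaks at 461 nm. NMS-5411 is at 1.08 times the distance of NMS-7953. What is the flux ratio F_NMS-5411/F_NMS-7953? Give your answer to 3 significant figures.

0.0603

Wien's law: T_NMS-5411/T_NMS-7953 = λ_NMS-7953/λ_NMS-5411 = 461/1790 = 0.2575.
L_NMS-5411/L_NMS-7953 = (R_NMS-5411/R_NMS-7953)²(T_NMS-5411/T_NMS-7953)⁴ = (4.00)²(0.2575)⁴ = 0.07039.
F_NMS-5411/F_NMS-7953 = (L_NMS-5411/L_NMS-7953)/(d_NMS-5411/d_NMS-7953)² = 0.07039/(1.08)² = 0.06035.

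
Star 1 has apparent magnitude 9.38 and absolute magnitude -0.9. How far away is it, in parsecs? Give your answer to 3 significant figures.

m − M = 5 log₁₀(d/10 pc)
9.38 − (-0.9) = 10.28 = 5 log₁₀(d/10)
d = 10 × 10^(10.28/5) = 10 × 10^2.056 = 1138 pc.

1.14×10^3 pc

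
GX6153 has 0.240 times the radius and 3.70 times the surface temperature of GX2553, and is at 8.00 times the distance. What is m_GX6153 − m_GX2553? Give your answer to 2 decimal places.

1.93

L_GX6153/L_GX2553 = (0.240)²(3.70)⁴ = 10.80.
F_GX6153/F_GX2553 = (L_GX6153/L_GX2553)/(d_GX6153/d_GX2553)² = 10.80/64.00 = 0.1687.
m_GX6153 − m_GX2553 = −2.5 log₁₀(0.1687) = 1.93.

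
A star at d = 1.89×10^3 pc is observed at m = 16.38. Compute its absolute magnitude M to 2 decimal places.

M = m − 5 log₁₀(d/10 pc) = 16.38 − 5 log₁₀(1.89×10^3/10)
  = 16.38 − 5 × 2.276 = 16.38 − 11.38 = 5.00.

5.00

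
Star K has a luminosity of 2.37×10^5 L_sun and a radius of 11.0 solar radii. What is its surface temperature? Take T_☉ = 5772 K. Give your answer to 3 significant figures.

T/T_☉ = (L/L_☉)^(1/4) / (R/R_☉)^(1/2)
T = 5772 × (2.37×10^5)^(1/4) / √(11.0) = 5772 × 22.06 / 3.317 = 3.840×10^4 K.

3.84×10^4 K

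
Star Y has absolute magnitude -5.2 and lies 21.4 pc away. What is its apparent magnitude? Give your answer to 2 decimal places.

-3.55

m = M + 5 log₁₀(d/10 pc) = -5.2 + 5 log₁₀(21.4/10)
  = -5.2 + 5 × 0.330 = -5.2 + 1.65 = -3.55.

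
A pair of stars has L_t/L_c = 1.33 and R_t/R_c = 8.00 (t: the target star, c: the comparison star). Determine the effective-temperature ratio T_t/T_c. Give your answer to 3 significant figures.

0.380

L ∝ R²T⁴ gives T ∝ (L/R²)^(1/4), so
T_t/T_c = (1.33 / 8.00²)^(1/4) = (0.02078)^(1/4) = 0.3797.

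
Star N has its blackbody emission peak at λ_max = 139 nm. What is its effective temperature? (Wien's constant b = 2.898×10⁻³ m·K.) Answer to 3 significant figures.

T = b/λ_max = 2.898×10⁻³ / (139×10⁻⁹) = 2.085×10^4 K.

2.08×10^4 K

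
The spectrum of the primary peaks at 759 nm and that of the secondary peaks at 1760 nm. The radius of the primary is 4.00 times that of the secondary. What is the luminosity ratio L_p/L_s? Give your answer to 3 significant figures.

Wien's law gives T ∝ 1/λ_max, so T_p/T_s = λ_s/λ_p = 1760/759 = 2.319.
Then L ∝ R²T⁴ gives L_p/L_s = (4.00)² × (2.319)⁴ = 16.00 × 28.91 = 462.6.

463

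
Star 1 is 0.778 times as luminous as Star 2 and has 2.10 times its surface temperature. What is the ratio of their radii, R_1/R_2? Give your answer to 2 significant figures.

0.20

L ∝ R²T⁴ gives R ∝ √L / T², so
R_1/R_2 = √(0.778) / (2.10)² = 0.8820 / 4.410 = 0.2000.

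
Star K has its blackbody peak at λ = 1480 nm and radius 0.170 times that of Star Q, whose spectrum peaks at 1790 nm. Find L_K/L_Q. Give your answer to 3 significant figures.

0.0618

Wien's law gives T ∝ 1/λ_max, so T_K/T_Q = λ_Q/λ_K = 1790/1480 = 1.209.
Then L ∝ R²T⁴ gives L_K/L_Q = (0.170)² × (1.209)⁴ = 0.02890 × 2.140 = 0.06184.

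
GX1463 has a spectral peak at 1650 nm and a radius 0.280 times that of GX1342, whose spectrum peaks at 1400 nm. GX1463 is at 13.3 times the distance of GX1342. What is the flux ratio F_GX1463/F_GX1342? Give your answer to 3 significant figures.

2.30×10^-4

Wien's law: T_GX1463/T_GX1342 = λ_GX1342/λ_GX1463 = 1400/1650 = 0.8485.
L_GX1463/L_GX1342 = (R_GX1463/R_GX1342)²(T_GX1463/T_GX1342)⁴ = (0.280)²(0.8485)⁴ = 0.04063.
F_GX1463/F_GX1342 = (L_GX1463/L_GX1342)/(d_GX1463/d_GX1342)² = 0.04063/(13.3)² = 2.297×10^-4.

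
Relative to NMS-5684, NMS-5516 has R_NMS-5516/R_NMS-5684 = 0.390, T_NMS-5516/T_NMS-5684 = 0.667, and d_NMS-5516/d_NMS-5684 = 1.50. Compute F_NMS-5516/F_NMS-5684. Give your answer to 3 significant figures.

0.0134

L_NMS-5516/L_NMS-5684 = (R_NMS-5516/R_NMS-5684)²(T_NMS-5516/T_NMS-5684)⁴ = (0.390)² × (0.667)⁴ = 0.03010.
F_NMS-5516/F_NMS-5684 = (L_NMS-5516/L_NMS-5684)/(d_NMS-5516/d_NMS-5684)² = 0.03010 / (1.50)² = 0.01338.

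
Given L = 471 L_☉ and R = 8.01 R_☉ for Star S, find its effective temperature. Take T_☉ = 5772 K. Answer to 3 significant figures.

9.50×10^3 K

T/T_☉ = (L/L_☉)^(1/4) / (R/R_☉)^(1/2)
T = 5772 × (471)^(1/4) / √(8.01) = 5772 × 4.659 / 2.830 = 9501 K.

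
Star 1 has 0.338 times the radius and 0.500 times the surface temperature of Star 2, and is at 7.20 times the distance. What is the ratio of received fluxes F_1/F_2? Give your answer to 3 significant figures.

1.38×10^-4

L_1/L_2 = (R_1/R_2)²(T_1/T_2)⁴ = (0.338)² × (0.500)⁴ = 0.007140.
F_1/F_2 = (L_1/L_2)/(d_1/d_2)² = 0.007140 / (7.20)² = 1.377×10^-4.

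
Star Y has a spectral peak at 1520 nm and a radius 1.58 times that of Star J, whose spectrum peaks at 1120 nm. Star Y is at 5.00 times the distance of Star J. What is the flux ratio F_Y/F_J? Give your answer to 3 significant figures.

Wien's law: T_Y/T_J = λ_J/λ_Y = 1120/1520 = 0.7368.
L_Y/L_J = (R_Y/R_J)²(T_Y/T_J)⁴ = (1.58)²(0.7368)⁴ = 0.7359.
F_Y/F_J = (L_Y/L_J)/(d_Y/d_J)² = 0.7359/(5.00)² = 0.02944.

0.0294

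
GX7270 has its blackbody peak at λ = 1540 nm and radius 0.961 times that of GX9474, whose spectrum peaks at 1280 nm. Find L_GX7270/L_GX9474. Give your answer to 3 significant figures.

Wien's law gives T ∝ 1/λ_max, so T_GX7270/T_GX9474 = λ_GX9474/λ_GX7270 = 1280/1540 = 0.8312.
Then L ∝ R²T⁴ gives L_GX7270/L_GX9474 = (0.961)² × (0.8312)⁴ = 0.9235 × 0.4773 = 0.4408.

0.441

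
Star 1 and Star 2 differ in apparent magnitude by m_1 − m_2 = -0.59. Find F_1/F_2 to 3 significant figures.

1.72

F_1/F_2 = 10^(−(m_1 − m_2)/2.5) = 10^(0.59/2.5) = 10^0.236 = 1.722.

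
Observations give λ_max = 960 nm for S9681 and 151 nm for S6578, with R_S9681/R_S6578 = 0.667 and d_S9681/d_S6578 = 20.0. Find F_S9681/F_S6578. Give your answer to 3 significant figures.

Wien's law: T_S9681/T_S6578 = λ_S6578/λ_S9681 = 151/960 = 0.1573.
L_S9681/L_S6578 = (R_S9681/R_S6578)²(T_S9681/T_S6578)⁴ = (0.667)²(0.1573)⁴ = 2.723×10^-4.
F_S9681/F_S6578 = (L_S9681/L_S6578)/(d_S9681/d_S6578)² = 2.723×10^-4/(20.0)² = 6.808×10^-7.

6.81×10^-7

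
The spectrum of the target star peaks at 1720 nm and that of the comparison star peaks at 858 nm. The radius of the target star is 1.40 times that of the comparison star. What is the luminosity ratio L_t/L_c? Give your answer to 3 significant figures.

0.121

Wien's law gives T ∝ 1/λ_max, so T_t/T_c = λ_c/λ_t = 858/1720 = 0.4988.
Then L ∝ R²T⁴ gives L_t/L_c = (1.40)² × (0.4988)⁴ = 1.960 × 0.06192 = 0.1214.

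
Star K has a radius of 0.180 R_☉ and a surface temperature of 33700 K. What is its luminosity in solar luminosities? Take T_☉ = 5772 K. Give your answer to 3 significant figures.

L/L_☉ = (R/R_☉)² (T/T_☉)⁴ = (0.180)² × (33700/5772)⁴
       = 0.03240 × (5.839)⁴ = 0.03240 × 1162 = 37.65.

37.6 solar luminosities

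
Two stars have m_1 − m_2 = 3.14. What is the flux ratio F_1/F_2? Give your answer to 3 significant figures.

0.0555

F_1/F_2 = 10^(−(m_1 − m_2)/2.5) = 10^(-3.14/2.5) = 10^-1.256 = 0.05546.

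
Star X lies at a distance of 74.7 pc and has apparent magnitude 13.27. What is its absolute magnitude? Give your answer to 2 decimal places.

8.90

M = m − 5 log₁₀(d/10 pc) = 13.27 − 5 log₁₀(74.7/10)
  = 13.27 − 5 × 0.873 = 13.27 − 4.37 = 8.90.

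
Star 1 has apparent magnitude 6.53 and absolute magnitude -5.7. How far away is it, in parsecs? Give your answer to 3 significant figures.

m − M = 5 log₁₀(d/10 pc)
6.53 − (-5.7) = 12.23 = 5 log₁₀(d/10)
d = 10 × 10^(12.23/5) = 10 × 10^2.446 = 2793 pc.

2.79×10^3 pc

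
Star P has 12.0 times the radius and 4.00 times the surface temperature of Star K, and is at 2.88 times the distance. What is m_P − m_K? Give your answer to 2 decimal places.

-9.12

L_P/L_K = (12.0)²(4.00)⁴ = 3.686×10^4.
F_P/F_K = (L_P/L_K)/(d_P/d_K)² = 3.686×10^4/8.294 = 4444.
m_P − m_K = −2.5 log₁₀(4444) = -9.12.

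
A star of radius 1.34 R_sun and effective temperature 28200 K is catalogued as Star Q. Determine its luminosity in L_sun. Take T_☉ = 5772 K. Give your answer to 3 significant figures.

1.02×10^3 L_sun

L/L_☉ = (R/R_☉)² (T/T_☉)⁴ = (1.34)² × (28200/5772)⁴
       = 1.796 × (4.886)⁴ = 1.796 × 569.8 = 1023.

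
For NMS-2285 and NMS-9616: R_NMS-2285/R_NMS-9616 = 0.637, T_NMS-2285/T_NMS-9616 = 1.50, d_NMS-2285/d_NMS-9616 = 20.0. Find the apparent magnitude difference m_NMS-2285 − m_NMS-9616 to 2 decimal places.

5.72

L_NMS-2285/L_NMS-9616 = (0.637)²(1.50)⁴ = 2.054.
F_NMS-2285/F_NMS-9616 = (L_NMS-2285/L_NMS-9616)/(d_NMS-2285/d_NMS-9616)² = 2.054/400.0 = 0.005136.
m_NMS-2285 − m_NMS-9616 = −2.5 log₁₀(0.005136) = 5.72.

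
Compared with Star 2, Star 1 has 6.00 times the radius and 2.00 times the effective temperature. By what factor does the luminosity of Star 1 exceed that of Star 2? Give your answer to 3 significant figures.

576

From the Stefan–Boltzmann law, L ∝ R²T⁴, so
L_1/L_2 = (R_1/R_2)² (T_1/T_2)⁴ = (6.00)² × (2.00)⁴ = 36.00 × 16.00 = 576.0.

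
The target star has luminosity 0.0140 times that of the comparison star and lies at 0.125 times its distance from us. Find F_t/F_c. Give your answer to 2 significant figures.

F = L/(4πd²), so F_t/F_c = (L_t/L_c) / (d_t/d_c)²
= 0.0140 / (0.125)² = 0.0140 / 0.01562 = 0.8960.

0.90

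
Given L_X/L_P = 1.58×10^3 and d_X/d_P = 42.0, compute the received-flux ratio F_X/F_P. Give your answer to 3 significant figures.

0.896

F = L/(4πd²), so F_X/F_P = (L_X/L_P) / (d_X/d_P)²
= 1.58×10^3 / (42.0)² = 1.58×10^3 / 1764 = 0.8957.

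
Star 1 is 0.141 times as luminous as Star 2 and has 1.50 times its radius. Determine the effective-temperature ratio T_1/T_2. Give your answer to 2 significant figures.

L ∝ R²T⁴ gives T ∝ (L/R²)^(1/4), so
T_1/T_2 = (0.141 / 1.50²)^(1/4) = (0.06267)^(1/4) = 0.5003.

0.50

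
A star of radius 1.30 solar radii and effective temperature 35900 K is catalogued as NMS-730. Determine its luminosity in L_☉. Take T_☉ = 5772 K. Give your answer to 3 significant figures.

2.53×10^3 L_☉

L/L_☉ = (R/R_☉)² (T/T_☉)⁴ = (1.30)² × (35900/5772)⁴
       = 1.690 × (6.220)⁴ = 1.690 × 1496 = 2529.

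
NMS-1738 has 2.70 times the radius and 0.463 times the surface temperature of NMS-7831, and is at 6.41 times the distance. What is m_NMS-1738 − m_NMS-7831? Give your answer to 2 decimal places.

5.22

L_NMS-1738/L_NMS-7831 = (2.70)²(0.463)⁴ = 0.3350.
F_NMS-1738/F_NMS-7831 = (L_NMS-1738/L_NMS-7831)/(d_NMS-1738/d_NMS-7831)² = 0.3350/41.09 = 0.008153.
m_NMS-1738 − m_NMS-7831 = −2.5 log₁₀(0.008153) = 5.22.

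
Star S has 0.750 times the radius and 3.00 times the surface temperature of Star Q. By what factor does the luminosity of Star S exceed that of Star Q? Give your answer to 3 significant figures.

45.6

From the Stefan–Boltzmann law, L ∝ R²T⁴, so
L_S/L_Q = (R_S/R_Q)² (T_S/T_Q)⁴ = (0.750)² × (3.00)⁴ = 0.5625 × 81.00 = 45.56.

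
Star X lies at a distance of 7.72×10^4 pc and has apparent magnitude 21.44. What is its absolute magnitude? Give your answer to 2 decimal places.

M = m − 5 log₁₀(d/10 pc) = 21.44 − 5 log₁₀(7.72×10^4/10)
  = 21.44 − 5 × 3.888 = 21.44 − 19.44 = 2.00.

2.00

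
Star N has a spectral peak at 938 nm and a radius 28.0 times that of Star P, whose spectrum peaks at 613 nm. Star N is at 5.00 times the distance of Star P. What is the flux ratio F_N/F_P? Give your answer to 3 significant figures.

5.72

Wien's law: T_N/T_P = λ_P/λ_N = 613/938 = 0.6535.
L_N/L_P = (R_N/R_P)²(T_N/T_P)⁴ = (28.0)²(0.6535)⁴ = 143.0.
F_N/F_P = (L_N/L_P)/(d_N/d_P)² = 143.0/(5.00)² = 5.720.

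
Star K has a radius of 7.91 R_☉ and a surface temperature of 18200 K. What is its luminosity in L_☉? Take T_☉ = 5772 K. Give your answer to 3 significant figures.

L/L_☉ = (R/R_☉)² (T/T_☉)⁴ = (7.91)² × (18200/5772)⁴
       = 62.57 × (3.153)⁴ = 62.57 × 98.85 = 6185.

6.18×10^3 L_☉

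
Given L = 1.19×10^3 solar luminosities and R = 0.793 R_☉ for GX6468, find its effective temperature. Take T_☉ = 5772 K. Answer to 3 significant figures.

3.81×10^4 K

T/T_☉ = (L/L_☉)^(1/4) / (R/R_☉)^(1/2)
T = 5772 × (1.19×10^3)^(1/4) / √(0.793) = 5772 × 5.873 / 0.8905 = 3.807×10^4 K.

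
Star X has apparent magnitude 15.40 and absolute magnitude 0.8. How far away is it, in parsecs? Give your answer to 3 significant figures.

m − M = 5 log₁₀(d/10 pc)
15.40 − (0.8) = 14.60 = 5 log₁₀(d/10)
d = 10 × 10^(14.60/5) = 10 × 10^2.920 = 8318 pc.

8.32×10^3 pc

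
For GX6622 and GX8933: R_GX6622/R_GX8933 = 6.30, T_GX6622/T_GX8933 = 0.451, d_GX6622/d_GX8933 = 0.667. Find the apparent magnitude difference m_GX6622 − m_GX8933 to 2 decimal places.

-1.42

L_GX6622/L_GX8933 = (6.30)²(0.451)⁴ = 1.642.
F_GX6622/F_GX8933 = (L_GX6622/L_GX8933)/(d_GX6622/d_GX8933)² = 1.642/0.4449 = 3.691.
m_GX6622 − m_GX8933 = −2.5 log₁₀(3.691) = -1.42.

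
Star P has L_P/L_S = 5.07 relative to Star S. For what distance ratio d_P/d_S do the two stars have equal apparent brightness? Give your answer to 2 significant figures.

2.3

Equal flux requires L_P/d_P² = L_S/d_S², so d_P/d_S = √(L_P/L_S)
= √(5.07) = 2.252.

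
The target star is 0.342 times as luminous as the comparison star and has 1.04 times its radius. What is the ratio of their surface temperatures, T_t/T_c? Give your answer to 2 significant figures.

0.75

L ∝ R²T⁴ gives T ∝ (L/R²)^(1/4), so
T_t/T_c = (0.342 / 1.04²)^(1/4) = (0.3162)^(1/4) = 0.7499.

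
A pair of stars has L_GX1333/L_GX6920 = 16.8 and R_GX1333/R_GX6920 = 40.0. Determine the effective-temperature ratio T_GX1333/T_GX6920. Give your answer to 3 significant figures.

0.320

L ∝ R²T⁴ gives T ∝ (L/R²)^(1/4), so
T_GX1333/T_GX6920 = (16.8 / 40.0²)^(1/4) = (0.01050)^(1/4) = 0.3201.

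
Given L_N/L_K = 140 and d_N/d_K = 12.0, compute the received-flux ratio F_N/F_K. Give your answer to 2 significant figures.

F = L/(4πd²), so F_N/F_K = (L_N/L_K) / (d_N/d_K)²
= 140 / (12.0)² = 140 / 144.0 = 0.9722.

0.97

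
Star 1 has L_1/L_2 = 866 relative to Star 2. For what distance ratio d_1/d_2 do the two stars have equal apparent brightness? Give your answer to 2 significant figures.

29

Equal flux requires L_1/d_1² = L_2/d_2², so d_1/d_2 = √(L_1/L_2)
= √(866) = 29.43.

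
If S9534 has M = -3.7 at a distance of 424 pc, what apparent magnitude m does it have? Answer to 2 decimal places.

4.44

m = M + 5 log₁₀(d/10 pc) = -3.7 + 5 log₁₀(424/10)
  = -3.7 + 5 × 1.627 = -3.7 + 8.14 = 4.44.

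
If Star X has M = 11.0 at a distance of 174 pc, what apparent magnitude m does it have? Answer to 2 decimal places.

m = M + 5 log₁₀(d/10 pc) = 11.0 + 5 log₁₀(174/10)
  = 11.0 + 5 × 1.241 = 11.0 + 6.20 = 17.20.

17.20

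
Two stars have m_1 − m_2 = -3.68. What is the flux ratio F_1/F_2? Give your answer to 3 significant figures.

F_1/F_2 = 10^(−(m_1 − m_2)/2.5) = 10^(3.68/2.5) = 10^1.472 = 29.65.

29.6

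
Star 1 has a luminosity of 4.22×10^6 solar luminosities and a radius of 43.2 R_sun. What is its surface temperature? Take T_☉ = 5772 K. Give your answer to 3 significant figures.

3.98×10^4 K

T/T_☉ = (L/L_☉)^(1/4) / (R/R_☉)^(1/2)
T = 5772 × (4.22×10^6)^(1/4) / √(43.2) = 5772 × 45.32 / 6.573 = 3.980×10^4 K.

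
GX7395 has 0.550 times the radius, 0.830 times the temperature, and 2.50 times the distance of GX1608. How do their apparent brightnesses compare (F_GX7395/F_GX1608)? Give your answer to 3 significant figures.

L_GX7395/L_GX1608 = (R_GX7395/R_GX1608)²(T_GX7395/T_GX1608)⁴ = (0.550)² × (0.830)⁴ = 0.1436.
F_GX7395/F_GX1608 = (L_GX7395/L_GX1608)/(d_GX7395/d_GX1608)² = 0.1436 / (2.50)² = 0.02297.

0.0230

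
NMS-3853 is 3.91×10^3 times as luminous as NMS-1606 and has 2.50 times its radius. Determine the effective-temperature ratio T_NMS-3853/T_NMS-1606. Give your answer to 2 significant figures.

5.0

L ∝ R²T⁴ gives T ∝ (L/R²)^(1/4), so
T_NMS-3853/T_NMS-1606 = (3.91×10^3 / 2.50²)^(1/4) = (625.6)^(1/4) = 5.001.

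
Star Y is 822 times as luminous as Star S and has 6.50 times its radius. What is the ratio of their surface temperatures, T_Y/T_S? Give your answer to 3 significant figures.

L ∝ R²T⁴ gives T ∝ (L/R²)^(1/4), so
T_Y/T_S = (822 / 6.50²)^(1/4) = (19.46)^(1/4) = 2.100.

2.10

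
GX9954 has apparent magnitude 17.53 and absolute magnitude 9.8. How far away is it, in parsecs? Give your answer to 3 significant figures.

352 pc

m − M = 5 log₁₀(d/10 pc)
17.53 − (9.8) = 7.73 = 5 log₁₀(d/10)
d = 10 × 10^(7.73/5) = 10 × 10^1.546 = 351.6 pc.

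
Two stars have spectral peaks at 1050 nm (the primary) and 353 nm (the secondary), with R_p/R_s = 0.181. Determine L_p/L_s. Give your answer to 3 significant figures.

4.19×10^-4

Wien's law gives T ∝ 1/λ_max, so T_p/T_s = λ_s/λ_p = 353/1050 = 0.3362.
Then L ∝ R²T⁴ gives L_p/L_s = (0.181)² × (0.3362)⁴ = 0.03276 × 0.01277 = 4.185×10^-4.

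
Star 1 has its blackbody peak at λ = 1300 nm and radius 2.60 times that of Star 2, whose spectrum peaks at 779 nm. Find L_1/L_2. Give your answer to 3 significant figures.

Wien's law gives T ∝ 1/λ_max, so T_1/T_2 = λ_2/λ_1 = 779/1300 = 0.5992.
Then L ∝ R²T⁴ gives L_1/L_2 = (2.60)² × (0.5992)⁴ = 6.760 × 0.1289 = 0.8716.

0.872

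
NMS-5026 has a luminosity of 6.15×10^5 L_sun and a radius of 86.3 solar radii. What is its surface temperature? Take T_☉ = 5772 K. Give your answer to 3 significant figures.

1.74×10^4 K

T/T_☉ = (L/L_☉)^(1/4) / (R/R_☉)^(1/2)
T = 5772 × (6.15×10^5)^(1/4) / √(86.3) = 5772 × 28.00 / 9.290 = 1.740×10^4 K.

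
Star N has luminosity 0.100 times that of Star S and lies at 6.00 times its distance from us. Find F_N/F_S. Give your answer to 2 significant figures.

F = L/(4πd²), so F_N/F_S = (L_N/L_S) / (d_N/d_S)²
= 0.100 / (6.00)² = 0.100 / 36.00 = 0.002778.

0.0028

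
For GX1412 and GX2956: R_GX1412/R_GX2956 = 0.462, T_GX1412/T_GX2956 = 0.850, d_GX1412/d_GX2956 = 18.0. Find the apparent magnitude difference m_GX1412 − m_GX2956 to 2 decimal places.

8.66

L_GX1412/L_GX2956 = (0.462)²(0.850)⁴ = 0.1114.
F_GX1412/F_GX2956 = (L_GX1412/L_GX2956)/(d_GX1412/d_GX2956)² = 0.1114/324.0 = 3.439×10^-4.
m_GX1412 − m_GX2956 = −2.5 log₁₀(3.439×10^-4) = 8.66.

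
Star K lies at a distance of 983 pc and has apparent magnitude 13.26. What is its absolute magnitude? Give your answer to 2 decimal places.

M = m − 5 log₁₀(d/10 pc) = 13.26 − 5 log₁₀(983/10)
  = 13.26 − 5 × 1.993 = 13.26 − 9.96 = 3.30.

3.30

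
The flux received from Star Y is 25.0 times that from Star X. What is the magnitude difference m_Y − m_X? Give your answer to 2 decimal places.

-3.49

m_Y − m_X = −2.5 log₁₀(F_Y/F_X) = −2.5 log₁₀(25.0) = −2.5 × (1.398) = -3.495.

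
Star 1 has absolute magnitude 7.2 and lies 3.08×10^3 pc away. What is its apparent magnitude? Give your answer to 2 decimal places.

m = M + 5 log₁₀(d/10 pc) = 7.2 + 5 log₁₀(3.08×10^3/10)
  = 7.2 + 5 × 2.489 = 7.2 + 12.44 = 19.64.

19.64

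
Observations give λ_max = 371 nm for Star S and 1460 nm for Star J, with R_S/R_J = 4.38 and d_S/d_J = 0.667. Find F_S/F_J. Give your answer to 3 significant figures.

1.03×10^4

Wien's law: T_S/T_J = λ_J/λ_S = 1460/371 = 3.935.
L_S/L_J = (R_S/R_J)²(T_S/T_J)⁴ = (4.38)²(3.935)⁴ = 4601.
F_S/F_J = (L_S/L_J)/(d_S/d_J)² = 4601/(0.667)² = 1.034×10^4.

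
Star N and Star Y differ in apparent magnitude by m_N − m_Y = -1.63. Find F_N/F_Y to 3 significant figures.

4.49

F_N/F_Y = 10^(−(m_N − m_Y)/2.5) = 10^(1.63/2.5) = 10^0.652 = 4.487.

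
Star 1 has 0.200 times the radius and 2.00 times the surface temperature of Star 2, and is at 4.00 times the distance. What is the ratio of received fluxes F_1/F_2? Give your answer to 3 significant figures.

L_1/L_2 = (R_1/R_2)²(T_1/T_2)⁴ = (0.200)² × (2.00)⁴ = 0.6400.
F_1/F_2 = (L_1/L_2)/(d_1/d_2)² = 0.6400 / (4.00)² = 0.04000.

0.0400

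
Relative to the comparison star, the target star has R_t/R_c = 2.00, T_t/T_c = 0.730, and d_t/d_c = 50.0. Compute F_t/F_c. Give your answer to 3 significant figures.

4.54×10^-4

L_t/L_c = (R_t/R_c)²(T_t/T_c)⁴ = (2.00)² × (0.730)⁴ = 1.136.
F_t/F_c = (L_t/L_c)/(d_t/d_c)² = 1.136 / (50.0)² = 4.544×10^-4.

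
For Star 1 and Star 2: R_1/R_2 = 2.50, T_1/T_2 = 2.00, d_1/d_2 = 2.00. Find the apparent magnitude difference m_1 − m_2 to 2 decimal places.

-3.49

L_1/L_2 = (2.50)²(2.00)⁴ = 100.0.
F_1/F_2 = (L_1/L_2)/(d_1/d_2)² = 100.0/4.000 = 25.00.
m_1 − m_2 = −2.5 log₁₀(25.00) = -3.49.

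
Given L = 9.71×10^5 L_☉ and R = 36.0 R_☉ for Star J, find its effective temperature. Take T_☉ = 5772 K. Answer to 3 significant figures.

T/T_☉ = (L/L_☉)^(1/4) / (R/R_☉)^(1/2)
T = 5772 × (9.71×10^5)^(1/4) / √(36.0) = 5772 × 31.39 / 6.000 = 3.020×10^4 K.

3.02×10^4 K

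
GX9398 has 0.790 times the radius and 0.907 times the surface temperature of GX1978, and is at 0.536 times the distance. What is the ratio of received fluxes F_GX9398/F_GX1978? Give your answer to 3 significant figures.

L_GX9398/L_GX1978 = (R_GX9398/R_GX1978)²(T_GX9398/T_GX1978)⁴ = (0.790)² × (0.907)⁴ = 0.4224.
F_GX9398/F_GX1978 = (L_GX9398/L_GX1978)/(d_GX9398/d_GX1978)² = 0.4224 / (0.536)² = 1.470.

1.47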